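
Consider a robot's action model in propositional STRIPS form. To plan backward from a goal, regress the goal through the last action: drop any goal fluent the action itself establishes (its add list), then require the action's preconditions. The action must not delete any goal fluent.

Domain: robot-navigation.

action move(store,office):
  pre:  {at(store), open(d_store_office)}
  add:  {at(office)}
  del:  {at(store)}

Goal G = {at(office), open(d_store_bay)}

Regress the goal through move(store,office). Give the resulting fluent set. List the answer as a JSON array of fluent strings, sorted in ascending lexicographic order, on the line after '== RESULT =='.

Compute (G \ add) ∪ pre:
  G ∩ del = {}  (empty — regression defined)
  G \ add = {at(office), open(d_store_bay)} \ {at(office)} = {open(d_store_bay)}
  ∪ pre   = {open(d_store_bay)} ∪ {at(store), open(d_store_office)}
          = {at(store), open(d_store_bay), open(d_store_office)}

== RESULT ==
["at(store)", "open(d_store_bay)", "open(d_store_office)"]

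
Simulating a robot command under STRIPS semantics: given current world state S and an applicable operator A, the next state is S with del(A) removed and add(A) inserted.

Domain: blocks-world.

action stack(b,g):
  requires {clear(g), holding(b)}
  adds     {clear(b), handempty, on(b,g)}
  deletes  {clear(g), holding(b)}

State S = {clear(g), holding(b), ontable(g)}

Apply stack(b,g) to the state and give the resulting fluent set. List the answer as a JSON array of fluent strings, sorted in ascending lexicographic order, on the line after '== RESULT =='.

Compute (S \ del) ∪ add:
  pre ⊆ S: {clear(g), holding(b)} ⊆ S  — applicable
  S \ del = {ontable(g)}
  ∪ add   = {clear(b), handempty, on(b,g), ontable(g)}

== RESULT ==
["clear(b)", "handempty", "on(b,g)", "ontable(g)"]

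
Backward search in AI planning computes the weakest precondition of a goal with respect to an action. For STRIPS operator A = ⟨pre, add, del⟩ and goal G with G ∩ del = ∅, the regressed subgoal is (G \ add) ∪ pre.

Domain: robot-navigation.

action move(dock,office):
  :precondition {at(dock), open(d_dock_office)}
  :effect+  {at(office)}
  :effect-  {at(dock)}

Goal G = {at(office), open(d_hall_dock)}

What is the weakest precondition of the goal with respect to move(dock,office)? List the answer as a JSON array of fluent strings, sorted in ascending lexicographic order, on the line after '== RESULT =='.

Regress:
  G ∩ del = {}  (empty — regression defined)
  G \ add = {at(office), open(d_hall_dock)} \ {at(office)} = {open(d_hall_dock)}
  ∪ pre   = {open(d_hall_dock)} ∪ {at(dock), open(d_dock_office)}
          = {at(dock), open(d_dock_office), open(d_hall_dock)}

== RESULT ==
["at(dock)", "open(d_dock_office)", "open(d_hall_dock)"]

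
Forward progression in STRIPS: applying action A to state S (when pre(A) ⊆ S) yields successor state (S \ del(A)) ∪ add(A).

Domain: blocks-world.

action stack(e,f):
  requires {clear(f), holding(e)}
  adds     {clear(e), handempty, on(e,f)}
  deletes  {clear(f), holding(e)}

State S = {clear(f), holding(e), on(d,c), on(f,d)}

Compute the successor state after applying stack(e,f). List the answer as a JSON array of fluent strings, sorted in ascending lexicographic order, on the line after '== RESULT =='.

Compute (S \ del) ∪ add:
  pre ⊆ S: {clear(f), holding(e)} ⊆ S  — applicable
  S \ del = {on(d,c), on(f,d)}
  ∪ add   = {clear(e), handempty, on(d,c), on(e,f), on(f,d)}

== RESULT ==
["clear(e)", "handempty", "on(d,c)", "on(e,f)", "on(f,d)"]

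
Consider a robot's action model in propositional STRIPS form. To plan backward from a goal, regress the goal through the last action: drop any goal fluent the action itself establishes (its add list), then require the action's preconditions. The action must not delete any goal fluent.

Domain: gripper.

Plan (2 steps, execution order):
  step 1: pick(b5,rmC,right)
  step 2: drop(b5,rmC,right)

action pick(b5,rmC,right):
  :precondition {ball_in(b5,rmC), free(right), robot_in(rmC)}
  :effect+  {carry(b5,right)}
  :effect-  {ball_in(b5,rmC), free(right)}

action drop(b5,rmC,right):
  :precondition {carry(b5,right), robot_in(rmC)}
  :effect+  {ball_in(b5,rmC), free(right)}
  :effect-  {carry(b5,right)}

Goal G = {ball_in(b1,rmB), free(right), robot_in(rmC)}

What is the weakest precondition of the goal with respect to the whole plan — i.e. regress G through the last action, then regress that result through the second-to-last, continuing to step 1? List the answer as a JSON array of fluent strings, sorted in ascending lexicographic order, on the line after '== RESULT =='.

Regress step by step:
  through step 2 (drop(b5,rmC,right)): drop {free(right)}, keep {ball_in(b1,rmB), robot_in(rmC)}, require {carry(b5,right), robot_in(rmC)}
    → {ball_in(b1,rmB), carry(b5,right), robot_in(rmC)}
  through step 1 (pick(b5,rmC,right)): drop {carry(b5,right)}, keep {ball_in(b1,rmB), robot_in(rmC)}, require {ball_in(b5,rmC), free(right), robot_in(rmC)}
    → {ball_in(b1,rmB), ball_in(b5,rmC), free(right), robot_in(rmC)}

== RESULT ==
["ball_in(b1,rmB)", "ball_in(b5,rmC)", "free(right)", "robot_in(rmC)"]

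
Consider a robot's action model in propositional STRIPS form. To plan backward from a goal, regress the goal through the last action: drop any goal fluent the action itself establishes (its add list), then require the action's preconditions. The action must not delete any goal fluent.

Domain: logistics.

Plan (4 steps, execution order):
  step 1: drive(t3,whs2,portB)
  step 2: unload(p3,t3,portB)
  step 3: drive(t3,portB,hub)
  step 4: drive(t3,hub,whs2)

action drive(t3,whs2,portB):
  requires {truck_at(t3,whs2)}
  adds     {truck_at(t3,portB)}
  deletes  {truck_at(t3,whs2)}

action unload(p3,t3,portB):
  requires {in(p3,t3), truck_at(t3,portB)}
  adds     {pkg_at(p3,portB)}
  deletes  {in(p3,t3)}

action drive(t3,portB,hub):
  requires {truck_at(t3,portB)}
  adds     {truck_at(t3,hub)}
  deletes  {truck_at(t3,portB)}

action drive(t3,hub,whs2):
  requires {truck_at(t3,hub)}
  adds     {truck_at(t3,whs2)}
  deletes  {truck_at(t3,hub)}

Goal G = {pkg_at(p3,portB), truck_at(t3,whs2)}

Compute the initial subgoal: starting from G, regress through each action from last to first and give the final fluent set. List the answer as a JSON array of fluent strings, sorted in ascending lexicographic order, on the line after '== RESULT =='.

Work backward from the goal:
  through step 4 (drive(t3,hub,whs2)): drop {truck_at(t3,whs2)}, keep {pkg_at(p3,portB)}, require {truck_at(t3,hub)}
    → {pkg_at(p3,portB), truck_at(t3,hub)}
  through step 3 (drive(t3,portB,hub)): drop {truck_at(t3,hub)}, keep {pkg_at(p3,portB)}, require {truck_at(t3,portB)}
    → {pkg_at(p3,portB), truck_at(t3,portB)}
  through step 2 (unload(p3,t3,portB)): drop {pkg_at(p3,portB)}, keep {truck_at(t3,portB)}, require {in(p3,t3), truck_at(t3,portB)}
    → {in(p3,t3), truck_at(t3,portB)}
  through step 1 (drive(t3,whs2,portB)): drop {truck_at(t3,portB)}, keep {in(p3,t3)}, require {truck_at(t3,whs2)}
    → {in(p3,t3), truck_at(t3,whs2)}

== RESULT ==
["in(p3,t3)", "truck_at(t3,whs2)"]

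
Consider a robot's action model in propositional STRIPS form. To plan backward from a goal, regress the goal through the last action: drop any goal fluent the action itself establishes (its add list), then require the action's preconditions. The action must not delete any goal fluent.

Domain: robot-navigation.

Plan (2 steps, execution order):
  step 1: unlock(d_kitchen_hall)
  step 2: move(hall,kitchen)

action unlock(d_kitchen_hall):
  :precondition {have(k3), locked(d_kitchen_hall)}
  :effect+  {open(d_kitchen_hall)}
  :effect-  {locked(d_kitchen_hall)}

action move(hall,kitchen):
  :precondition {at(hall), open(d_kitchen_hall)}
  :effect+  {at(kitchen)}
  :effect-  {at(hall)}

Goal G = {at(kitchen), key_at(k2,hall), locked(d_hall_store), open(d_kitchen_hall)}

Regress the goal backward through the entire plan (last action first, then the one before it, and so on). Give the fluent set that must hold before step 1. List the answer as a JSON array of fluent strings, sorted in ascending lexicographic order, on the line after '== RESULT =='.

Regress step by step:
  through step 2 (move(hall,kitchen)): drop {at(kitchen)}, keep {key_at(k2,hall), locked(d_hall_store), open(d_kitchen_hall)}, require {at(hall), open(d_kitchen_hall)}
    → {at(hall), key_at(k2,hall), locked(d_hall_store), open(d_kitchen_hall)}
  through step 1 (unlock(d_kitchen_hall)): drop {open(d_kitchen_hall)}, keep {at(hall), key_at(k2,hall), locked(d_hall_store)}, require {have(k3), locked(d_kitchen_hall)}
    → {at(hall), have(k3), key_at(k2,hall), locked(d_hall_store), locked(d_kitchen_hall)}

== RESULT ==
["at(hall)", "have(k3)", "key_at(k2,hall)", "locked(d_hall_store)", "locked(d_kitchen_hall)"]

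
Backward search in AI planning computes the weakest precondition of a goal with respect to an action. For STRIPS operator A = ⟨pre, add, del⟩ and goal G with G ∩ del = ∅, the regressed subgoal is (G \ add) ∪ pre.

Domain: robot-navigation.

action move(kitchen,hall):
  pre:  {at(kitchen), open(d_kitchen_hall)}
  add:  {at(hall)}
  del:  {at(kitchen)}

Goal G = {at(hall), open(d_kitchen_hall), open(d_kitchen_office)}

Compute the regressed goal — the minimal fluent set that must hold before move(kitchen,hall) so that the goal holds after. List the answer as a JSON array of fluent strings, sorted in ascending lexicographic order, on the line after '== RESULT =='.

Regress:
  G ∩ del = {}  (empty — regression defined)
  G \ add = {at(hall), open(d_kitchen_hall), open(d_kitchen_office)} \ {at(hall)} = {open(d_kitchen_hall), open(d_kitchen_office)}
  ∪ pre   = {open(d_kitchen_hall), open(d_kitchen_office)} ∪ {at(kitchen), open(d_kitchen_hall)}
          = {at(kitchen), open(d_kitchen_hall), open(d_kitchen_office)}

== RESULT ==
["at(kitchen)", "open(d_kitchen_hall)", "open(d_kitchen_office)"]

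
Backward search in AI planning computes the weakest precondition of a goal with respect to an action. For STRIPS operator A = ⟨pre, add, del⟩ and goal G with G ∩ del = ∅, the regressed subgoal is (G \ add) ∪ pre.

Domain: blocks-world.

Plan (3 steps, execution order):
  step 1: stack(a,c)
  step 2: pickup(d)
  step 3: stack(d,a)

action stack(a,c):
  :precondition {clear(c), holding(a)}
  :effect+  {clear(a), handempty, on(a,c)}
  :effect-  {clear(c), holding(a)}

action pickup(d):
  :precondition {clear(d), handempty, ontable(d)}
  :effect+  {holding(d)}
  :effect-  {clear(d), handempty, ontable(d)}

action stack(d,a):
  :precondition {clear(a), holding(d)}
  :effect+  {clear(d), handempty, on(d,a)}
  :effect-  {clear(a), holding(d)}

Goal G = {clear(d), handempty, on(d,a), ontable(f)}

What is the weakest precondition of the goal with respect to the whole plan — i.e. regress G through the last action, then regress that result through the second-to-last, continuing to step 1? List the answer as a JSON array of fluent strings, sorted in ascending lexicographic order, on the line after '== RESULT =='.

Work backward from the goal:
  through step 3 (stack(d,a)): drop {clear(d), handempty, on(d,a)}, keep {ontable(f)}, require {clear(a), holding(d)}
    → {clear(a), holding(d), ontable(f)}
  through step 2 (pickup(d)): drop {holding(d)}, keep {clear(a), ontable(f)}, require {clear(d), handempty, ontable(d)}
    → {clear(a), clear(d), handempty, ontable(d), ontable(f)}
  through step 1 (stack(a,c)): drop {clear(a), handempty}, keep {clear(d), ontable(d), ontable(f)}, require {clear(c), holding(a)}
    → {clear(c), clear(d), holding(a), ontable(d), ontable(f)}

== RESULT ==
["clear(c)", "clear(d)", "holding(a)", "ontable(d)", "ontable(f)"]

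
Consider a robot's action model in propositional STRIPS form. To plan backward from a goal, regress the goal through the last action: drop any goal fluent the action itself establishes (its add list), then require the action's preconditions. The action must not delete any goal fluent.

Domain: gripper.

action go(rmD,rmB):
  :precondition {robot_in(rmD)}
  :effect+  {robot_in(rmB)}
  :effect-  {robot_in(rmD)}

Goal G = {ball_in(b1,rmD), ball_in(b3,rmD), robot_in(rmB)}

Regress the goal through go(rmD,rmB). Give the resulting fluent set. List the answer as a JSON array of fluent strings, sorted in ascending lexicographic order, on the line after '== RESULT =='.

Compute (G \ add) ∪ pre:
  G ∩ del = {}  (empty — regression defined)
  G \ add = {ball_in(b1,rmD), ball_in(b3,rmD), robot_in(rmB)} \ {robot_in(rmB)} = {ball_in(b1,rmD), ball_in(b3,rmD)}
  ∪ pre   = {ball_in(b1,rmD), ball_in(b3,rmD)} ∪ {robot_in(rmD)}
          = {ball_in(b1,rmD), ball_in(b3,rmD), robot_in(rmD)}

== RESULT ==
["ball_in(b1,rmD)", "ball_in(b3,rmD)", "robot_in(rmD)"]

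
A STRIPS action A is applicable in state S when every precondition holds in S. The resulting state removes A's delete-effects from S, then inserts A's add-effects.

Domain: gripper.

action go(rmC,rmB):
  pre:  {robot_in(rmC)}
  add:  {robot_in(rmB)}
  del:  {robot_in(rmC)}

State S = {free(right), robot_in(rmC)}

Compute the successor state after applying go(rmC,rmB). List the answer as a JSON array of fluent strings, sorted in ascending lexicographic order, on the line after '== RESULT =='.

Progress:
  pre ⊆ S: {robot_in(rmC)} ⊆ S  — applicable
  S \ del = {free(right)}
  ∪ add   = {free(right), robot_in(rmB)}

== RESULT ==
["free(right)", "robot_in(rmB)"]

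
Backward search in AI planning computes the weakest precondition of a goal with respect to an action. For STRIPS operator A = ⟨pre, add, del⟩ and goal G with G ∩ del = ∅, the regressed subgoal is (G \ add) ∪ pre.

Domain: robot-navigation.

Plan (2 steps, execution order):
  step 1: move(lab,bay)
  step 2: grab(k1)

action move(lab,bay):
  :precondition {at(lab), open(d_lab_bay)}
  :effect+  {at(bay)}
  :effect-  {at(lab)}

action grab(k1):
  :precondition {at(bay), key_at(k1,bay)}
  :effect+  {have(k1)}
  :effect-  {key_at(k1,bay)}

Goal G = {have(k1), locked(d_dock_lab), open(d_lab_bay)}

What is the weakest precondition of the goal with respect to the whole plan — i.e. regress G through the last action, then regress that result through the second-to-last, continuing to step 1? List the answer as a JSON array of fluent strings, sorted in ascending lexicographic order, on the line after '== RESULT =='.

Regress step by step:
  through step 2 (grab(k1)): drop {have(k1)}, keep {locked(d_dock_lab), open(d_lab_bay)}, require {at(bay), key_at(k1,bay)}
    → {at(bay), key_at(k1,bay), locked(d_dock_lab), open(d_lab_bay)}
  through step 1 (move(lab,bay)): drop {at(bay)}, keep {key_at(k1,bay), locked(d_dock_lab), open(d_lab_bay)}, require {at(lab), open(d_lab_bay)}
    → {at(lab), key_at(k1,bay), locked(d_dock_lab), open(d_lab_bay)}

== RESULT ==
["at(lab)", "key_at(k1,bay)", "locked(d_dock_lab)", "open(d_lab_bay)"]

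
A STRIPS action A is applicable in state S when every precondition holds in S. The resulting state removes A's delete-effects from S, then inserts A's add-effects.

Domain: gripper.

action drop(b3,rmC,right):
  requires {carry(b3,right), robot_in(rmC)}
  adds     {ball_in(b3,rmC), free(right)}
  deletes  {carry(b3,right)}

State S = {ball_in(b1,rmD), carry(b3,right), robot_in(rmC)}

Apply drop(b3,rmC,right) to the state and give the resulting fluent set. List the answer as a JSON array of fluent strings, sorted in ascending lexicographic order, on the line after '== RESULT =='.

Progress:
  pre ⊆ S: {carry(b3,right), robot_in(rmC)} ⊆ S  — applicable
  S \ del = {ball_in(b1,rmD), robot_in(rmC)}
  ∪ add   = {ball_in(b1,rmD), ball_in(b3,rmC), free(right), robot_in(rmC)}

== RESULT ==
["ball_in(b1,rmD)", "ball_in(b3,rmC)", "free(right)", "robot_in(rmC)"]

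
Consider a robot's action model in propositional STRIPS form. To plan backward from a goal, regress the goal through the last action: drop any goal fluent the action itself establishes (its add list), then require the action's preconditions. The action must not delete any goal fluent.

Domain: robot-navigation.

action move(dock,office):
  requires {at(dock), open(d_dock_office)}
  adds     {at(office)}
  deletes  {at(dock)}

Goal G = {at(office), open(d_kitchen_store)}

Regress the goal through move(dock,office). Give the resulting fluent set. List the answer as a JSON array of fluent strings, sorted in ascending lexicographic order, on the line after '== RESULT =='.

Compute (G \ add) ∪ pre:
  G ∩ del = {}  (empty — regression defined)
  G \ add = {at(office), open(d_kitchen_store)} \ {at(office)} = {open(d_kitchen_store)}
  ∪ pre   = {open(d_kitchen_store)} ∪ {at(dock), open(d_dock_office)}
          = {at(dock), open(d_dock_office), open(d_kitchen_store)}

== RESULT ==
["at(dock)", "open(d_dock_office)", "open(d_kitchen_store)"]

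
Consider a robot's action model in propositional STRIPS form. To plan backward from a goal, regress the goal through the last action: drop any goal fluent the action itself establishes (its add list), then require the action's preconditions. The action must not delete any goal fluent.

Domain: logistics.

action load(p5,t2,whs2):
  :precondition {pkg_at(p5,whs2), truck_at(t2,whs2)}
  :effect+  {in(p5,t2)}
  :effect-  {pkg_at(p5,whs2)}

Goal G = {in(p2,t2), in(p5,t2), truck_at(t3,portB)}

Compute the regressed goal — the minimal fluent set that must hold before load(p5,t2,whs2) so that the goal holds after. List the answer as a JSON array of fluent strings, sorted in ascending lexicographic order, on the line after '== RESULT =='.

Regress:
  G ∩ del = {}  (empty — regression defined)
  G \ add = {in(p2,t2), in(p5,t2), truck_at(t3,portB)} \ {in(p5,t2)} = {in(p2,t2), truck_at(t3,portB)}
  ∪ pre   = {in(p2,t2), truck_at(t3,portB)} ∪ {pkg_at(p5,whs2), truck_at(t2,whs2)}
          = {in(p2,t2), pkg_at(p5,whs2), truck_at(t2,whs2), truck_at(t3,portB)}

== RESULT ==
["in(p2,t2)", "pkg_at(p5,whs2)", "truck_at(t2,whs2)", "truck_at(t3,portB)"]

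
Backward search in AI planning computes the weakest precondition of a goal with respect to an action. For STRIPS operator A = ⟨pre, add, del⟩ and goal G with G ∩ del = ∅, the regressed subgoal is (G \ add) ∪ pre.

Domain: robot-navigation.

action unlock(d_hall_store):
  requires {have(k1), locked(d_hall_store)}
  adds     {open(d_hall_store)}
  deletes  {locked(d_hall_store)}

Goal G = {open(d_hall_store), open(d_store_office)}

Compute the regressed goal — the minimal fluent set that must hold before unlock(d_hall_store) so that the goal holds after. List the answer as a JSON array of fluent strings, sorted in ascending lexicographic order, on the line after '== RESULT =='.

Compute (G \ add) ∪ pre:
  G ∩ del = {}  (empty — regression defined)
  G \ add = {open(d_hall_store), open(d_store_office)} \ {open(d_hall_store)} = {open(d_store_office)}
  ∪ pre   = {open(d_store_office)} ∪ {have(k1), locked(d_hall_store)}
          = {have(k1), locked(d_hall_store), open(d_store_office)}

== RESULT ==
["have(k1)", "locked(d_hall_store)", "open(d_store_office)"]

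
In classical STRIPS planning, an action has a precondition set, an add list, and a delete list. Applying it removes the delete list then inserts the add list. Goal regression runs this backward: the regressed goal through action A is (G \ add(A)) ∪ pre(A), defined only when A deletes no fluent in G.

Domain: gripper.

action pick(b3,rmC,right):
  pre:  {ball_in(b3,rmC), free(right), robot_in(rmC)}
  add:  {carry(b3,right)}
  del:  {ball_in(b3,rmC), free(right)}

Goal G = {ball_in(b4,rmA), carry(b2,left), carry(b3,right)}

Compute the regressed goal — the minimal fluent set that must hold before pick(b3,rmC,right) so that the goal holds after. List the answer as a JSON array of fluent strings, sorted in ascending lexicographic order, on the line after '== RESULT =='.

Regress:
  G ∩ del = {}  (empty — regression defined)
  G \ add = {ball_in(b4,rmA), carry(b2,left), carry(b3,right)} \ {carry(b3,right)} = {ball_in(b4,rmA), carry(b2,left)}
  ∪ pre   = {ball_in(b4,rmA), carry(b2,left)} ∪ {ball_in(b3,rmC), free(right), robot_in(rmC)}
          = {ball_in(b3,rmC), ball_in(b4,rmA), carry(b2,left), free(right), robot_in(rmC)}

== RESULT ==
["ball_in(b3,rmC)", "ball_in(b4,rmA)", "carry(b2,left)", "free(right)", "robot_in(rmC)"]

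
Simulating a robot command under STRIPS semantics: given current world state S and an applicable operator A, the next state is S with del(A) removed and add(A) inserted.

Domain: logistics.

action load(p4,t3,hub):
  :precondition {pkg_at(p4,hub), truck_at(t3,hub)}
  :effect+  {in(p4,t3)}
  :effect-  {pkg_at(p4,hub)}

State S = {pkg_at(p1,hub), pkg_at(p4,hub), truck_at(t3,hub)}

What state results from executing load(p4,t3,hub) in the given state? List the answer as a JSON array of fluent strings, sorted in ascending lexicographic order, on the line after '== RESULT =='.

Progress:
  pre ⊆ S: {pkg_at(p4,hub), truck_at(t3,hub)} ⊆ S  — applicable
  S \ del = {pkg_at(p1,hub), truck_at(t3,hub)}
  ∪ add   = {in(p4,t3), pkg_at(p1,hub), truck_at(t3,hub)}

== RESULT ==
["in(p4,t3)", "pkg_at(p1,hub)", "truck_at(t3,hub)"]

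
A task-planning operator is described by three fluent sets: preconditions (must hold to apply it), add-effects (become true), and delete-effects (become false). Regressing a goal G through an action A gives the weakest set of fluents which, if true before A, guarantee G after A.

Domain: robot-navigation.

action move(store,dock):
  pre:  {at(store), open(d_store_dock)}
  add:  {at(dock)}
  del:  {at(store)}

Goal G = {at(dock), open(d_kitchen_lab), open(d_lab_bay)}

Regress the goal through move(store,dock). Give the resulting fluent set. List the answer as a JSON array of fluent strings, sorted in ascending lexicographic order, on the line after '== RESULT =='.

Regress:
  G ∩ del = {}  (empty — regression defined)
  G \ add = {at(dock), open(d_kitchen_lab), open(d_lab_bay)} \ {at(dock)} = {open(d_kitchen_lab), open(d_lab_bay)}
  ∪ pre   = {open(d_kitchen_lab), open(d_lab_bay)} ∪ {at(store), open(d_store_dock)}
          = {at(store), open(d_kitchen_lab), open(d_lab_bay), open(d_store_dock)}

== RESULT ==
["at(store)", "open(d_kitchen_lab)", "open(d_lab_bay)", "open(d_store_dock)"]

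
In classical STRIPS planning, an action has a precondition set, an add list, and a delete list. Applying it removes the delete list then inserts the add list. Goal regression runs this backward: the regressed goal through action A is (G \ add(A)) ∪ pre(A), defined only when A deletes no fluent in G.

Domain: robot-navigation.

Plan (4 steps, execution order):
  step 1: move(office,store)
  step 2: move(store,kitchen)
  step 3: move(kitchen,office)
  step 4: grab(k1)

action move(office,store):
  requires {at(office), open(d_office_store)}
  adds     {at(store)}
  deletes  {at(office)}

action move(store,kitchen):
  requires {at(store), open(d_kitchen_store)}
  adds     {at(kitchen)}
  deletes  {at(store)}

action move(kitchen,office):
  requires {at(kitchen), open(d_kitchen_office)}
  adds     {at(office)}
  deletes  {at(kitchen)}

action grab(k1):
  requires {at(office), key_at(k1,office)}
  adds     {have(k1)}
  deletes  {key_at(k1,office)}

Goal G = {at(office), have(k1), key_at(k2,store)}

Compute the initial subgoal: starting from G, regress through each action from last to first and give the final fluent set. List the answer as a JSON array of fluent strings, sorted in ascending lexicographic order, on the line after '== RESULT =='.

Work backward from the goal:
  through step 4 (grab(k1)): drop {have(k1)}, keep {at(office), key_at(k2,store)}, require {at(office), key_at(k1,office)}
    → {at(office), key_at(k1,office), key_at(k2,store)}
  through step 3 (move(kitchen,office)): drop {at(office)}, keep {key_at(k1,office), key_at(k2,store)}, require {at(kitchen), open(d_kitchen_office)}
    → {at(kitchen), key_at(k1,office), key_at(k2,store), open(d_kitchen_office)}
  through step 2 (move(store,kitchen)): drop {at(kitchen)}, keep {key_at(k1,office), key_at(k2,store), open(d_kitchen_office)}, require {at(store), open(d_kitchen_store)}
    → {at(store), key_at(k1,office), key_at(k2,store), open(d_kitchen_office), open(d_kitchen_store)}
  through step 1 (move(office,store)): drop {at(store)}, keep {key_at(k1,office), key_at(k2,store), open(d_kitchen_office), open(d_kitchen_store)}, require {at(office), open(d_office_store)}
    → {at(office), key_at(k1,office), key_at(k2,store), open(d_kitchen_office), open(d_kitchen_store), open(d_office_store)}

== RESULT ==
["at(office)", "key_at(k1,office)", "key_at(k2,store)", "open(d_kitchen_office)", "open(d_kitchen_store)", "open(d_office_store)"]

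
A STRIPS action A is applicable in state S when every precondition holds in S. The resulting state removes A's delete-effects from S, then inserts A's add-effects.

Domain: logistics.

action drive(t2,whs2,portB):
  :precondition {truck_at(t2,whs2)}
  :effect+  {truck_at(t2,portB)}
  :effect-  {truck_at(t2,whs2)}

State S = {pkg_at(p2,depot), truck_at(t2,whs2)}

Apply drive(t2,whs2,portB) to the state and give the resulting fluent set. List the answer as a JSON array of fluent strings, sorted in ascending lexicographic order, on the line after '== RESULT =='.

Progress:
  pre ⊆ S: {truck_at(t2,whs2)} ⊆ S  — applicable
  S \ del = {pkg_at(p2,depot)}
  ∪ add   = {pkg_at(p2,depot), truck_at(t2,portB)}

== RESULT ==
["pkg_at(p2,depot)", "truck_at(t2,portB)"]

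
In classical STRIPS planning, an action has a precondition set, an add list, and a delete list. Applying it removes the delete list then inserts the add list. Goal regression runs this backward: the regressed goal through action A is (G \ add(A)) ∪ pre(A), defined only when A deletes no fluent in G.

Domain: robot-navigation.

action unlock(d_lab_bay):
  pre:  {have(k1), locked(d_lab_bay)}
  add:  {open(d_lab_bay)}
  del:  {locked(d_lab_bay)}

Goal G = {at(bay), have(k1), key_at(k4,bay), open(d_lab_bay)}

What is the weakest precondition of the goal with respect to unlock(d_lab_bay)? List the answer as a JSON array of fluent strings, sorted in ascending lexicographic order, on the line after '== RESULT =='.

Compute (G \ add) ∪ pre:
  G ∩ del = {}  (empty — regression defined)
  G \ add = {at(bay), have(k1), key_at(k4,bay), open(d_lab_bay)} \ {open(d_lab_bay)} = {at(bay), have(k1), key_at(k4,bay)}
  ∪ pre   = {at(bay), have(k1), key_at(k4,bay)} ∪ {have(k1), locked(d_lab_bay)}
          = {at(bay), have(k1), key_at(k4,bay), locked(d_lab_bay)}

== RESULT ==
["at(bay)", "have(k1)", "key_at(k4,bay)", "locked(d_lab_bay)"]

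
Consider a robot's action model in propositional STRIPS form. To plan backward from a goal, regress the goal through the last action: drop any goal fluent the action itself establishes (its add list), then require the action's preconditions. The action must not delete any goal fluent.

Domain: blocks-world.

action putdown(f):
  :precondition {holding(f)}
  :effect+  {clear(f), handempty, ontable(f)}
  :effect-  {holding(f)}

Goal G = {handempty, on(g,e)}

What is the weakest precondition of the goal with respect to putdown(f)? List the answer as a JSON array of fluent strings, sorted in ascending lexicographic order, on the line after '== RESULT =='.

Compute (G \ add) ∪ pre:
  G ∩ del = {}  (empty — regression defined)
  G \ add = {handempty, on(g,e)} \ {clear(f), handempty, ontable(f)} = {on(g,e)}
  ∪ pre   = {on(g,e)} ∪ {holding(f)}
          = {holding(f), on(g,e)}

== RESULT ==
["holding(f)", "on(g,e)"]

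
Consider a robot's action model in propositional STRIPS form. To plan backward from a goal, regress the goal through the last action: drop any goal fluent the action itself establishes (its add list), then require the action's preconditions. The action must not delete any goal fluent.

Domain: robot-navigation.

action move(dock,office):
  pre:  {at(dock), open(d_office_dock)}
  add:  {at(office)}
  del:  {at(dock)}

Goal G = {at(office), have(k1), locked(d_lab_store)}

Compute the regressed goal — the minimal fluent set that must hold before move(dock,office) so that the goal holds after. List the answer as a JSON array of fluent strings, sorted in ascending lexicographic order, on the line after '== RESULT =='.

Compute (G \ add) ∪ pre:
  G ∩ del = {}  (empty — regression defined)
  G \ add = {at(office), have(k1), locked(d_lab_store)} \ {at(office)} = {have(k1), locked(d_lab_store)}
  ∪ pre   = {have(k1), locked(d_lab_store)} ∪ {at(dock), open(d_office_dock)}
          = {at(dock), have(k1), locked(d_lab_store), open(d_office_dock)}

== RESULT ==
["at(dock)", "have(k1)", "locked(d_lab_store)", "open(d_office_dock)"]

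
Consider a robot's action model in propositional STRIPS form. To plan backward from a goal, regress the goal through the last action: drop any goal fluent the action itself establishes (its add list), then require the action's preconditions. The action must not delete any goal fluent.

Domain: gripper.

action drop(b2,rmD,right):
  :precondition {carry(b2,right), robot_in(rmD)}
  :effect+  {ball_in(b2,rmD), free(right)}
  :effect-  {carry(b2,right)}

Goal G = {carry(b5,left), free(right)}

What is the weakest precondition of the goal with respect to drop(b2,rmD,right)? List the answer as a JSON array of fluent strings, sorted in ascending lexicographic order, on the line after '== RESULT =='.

Compute (G \ add) ∪ pre:
  G ∩ del = {}  (empty — regression defined)
  G \ add = {carry(b5,left), free(right)} \ {ball_in(b2,rmD), free(right)} = {carry(b5,left)}
  ∪ pre   = {carry(b5,left)} ∪ {carry(b2,right), robot_in(rmD)}
          = {carry(b2,right), carry(b5,left), robot_in(rmD)}

== RESULT ==
["carry(b2,right)", "carry(b5,left)", "robot_in(rmD)"]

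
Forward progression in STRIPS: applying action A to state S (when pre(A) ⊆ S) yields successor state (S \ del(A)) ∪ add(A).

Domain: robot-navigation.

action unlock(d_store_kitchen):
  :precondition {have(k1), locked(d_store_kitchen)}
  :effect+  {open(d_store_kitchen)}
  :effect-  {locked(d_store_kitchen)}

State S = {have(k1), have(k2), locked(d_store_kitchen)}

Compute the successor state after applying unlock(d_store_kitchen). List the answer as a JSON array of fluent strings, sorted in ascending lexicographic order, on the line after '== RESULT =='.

Compute (S \ del) ∪ add:
  pre ⊆ S: {have(k1), locked(d_store_kitchen)} ⊆ S  — applicable
  S \ del = {have(k1), have(k2)}
  ∪ add   = {have(k1), have(k2), open(d_store_kitchen)}

== RESULT ==
["have(k1)", "have(k2)", "open(d_store_kitchen)"]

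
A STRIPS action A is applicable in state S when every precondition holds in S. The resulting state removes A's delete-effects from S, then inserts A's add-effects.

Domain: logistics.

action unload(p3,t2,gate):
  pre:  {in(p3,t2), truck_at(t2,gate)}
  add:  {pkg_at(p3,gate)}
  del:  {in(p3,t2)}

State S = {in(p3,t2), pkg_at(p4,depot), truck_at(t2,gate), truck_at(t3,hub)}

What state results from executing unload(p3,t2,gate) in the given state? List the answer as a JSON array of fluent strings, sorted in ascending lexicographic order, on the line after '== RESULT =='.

Compute (S \ del) ∪ add:
  pre ⊆ S: {in(p3,t2), truck_at(t2,gate)} ⊆ S  — applicable
  S \ del = {pkg_at(p4,depot), truck_at(t2,gate), truck_at(t3,hub)}
  ∪ add   = {pkg_at(p3,gate), pkg_at(p4,depot), truck_at(t2,gate), truck_at(t3,hub)}

== RESULT ==
["pkg_at(p3,gate)", "pkg_at(p4,depot)", "truck_at(t2,gate)", "truck_at(t3,hub)"]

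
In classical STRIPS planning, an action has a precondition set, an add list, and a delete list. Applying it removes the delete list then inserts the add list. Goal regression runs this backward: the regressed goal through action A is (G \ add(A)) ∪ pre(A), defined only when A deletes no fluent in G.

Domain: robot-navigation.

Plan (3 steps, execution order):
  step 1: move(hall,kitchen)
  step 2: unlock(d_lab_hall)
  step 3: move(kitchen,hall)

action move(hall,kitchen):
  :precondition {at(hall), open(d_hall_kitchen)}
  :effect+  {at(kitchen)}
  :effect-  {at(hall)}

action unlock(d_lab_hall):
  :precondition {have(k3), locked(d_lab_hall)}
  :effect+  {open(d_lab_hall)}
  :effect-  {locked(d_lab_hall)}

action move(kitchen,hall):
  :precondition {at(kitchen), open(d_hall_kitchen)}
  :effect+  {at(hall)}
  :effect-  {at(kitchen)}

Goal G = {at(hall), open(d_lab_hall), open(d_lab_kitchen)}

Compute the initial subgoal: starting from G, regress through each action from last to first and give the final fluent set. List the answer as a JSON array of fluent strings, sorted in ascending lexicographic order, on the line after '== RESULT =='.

Regress step by step:
  through step 3 (move(kitchen,hall)): drop {at(hall)}, keep {open(d_lab_hall), open(d_lab_kitchen)}, require {at(kitchen), open(d_hall_kitchen)}
    → {at(kitchen), open(d_hall_kitchen), open(d_lab_hall), open(d_lab_kitchen)}
  through step 2 (unlock(d_lab_hall)): drop {open(d_lab_hall)}, keep {at(kitchen), open(d_hall_kitchen), open(d_lab_kitchen)}, require {have(k3), locked(d_lab_hall)}
    → {at(kitchen), have(k3), locked(d_lab_hall), open(d_hall_kitchen), open(d_lab_kitchen)}
  through step 1 (move(hall,kitchen)): drop {at(kitchen)}, keep {have(k3), locked(d_lab_hall), open(d_hall_kitchen), open(d_lab_kitchen)}, require {at(hall), open(d_hall_kitchen)}
    → {at(hall), have(k3), locked(d_lab_hall), open(d_hall_kitchen), open(d_lab_kitchen)}

== RESULT ==
["at(hall)", "have(k3)", "locked(d_lab_hall)", "open(d_hall_kitchen)", "open(d_lab_kitchen)"]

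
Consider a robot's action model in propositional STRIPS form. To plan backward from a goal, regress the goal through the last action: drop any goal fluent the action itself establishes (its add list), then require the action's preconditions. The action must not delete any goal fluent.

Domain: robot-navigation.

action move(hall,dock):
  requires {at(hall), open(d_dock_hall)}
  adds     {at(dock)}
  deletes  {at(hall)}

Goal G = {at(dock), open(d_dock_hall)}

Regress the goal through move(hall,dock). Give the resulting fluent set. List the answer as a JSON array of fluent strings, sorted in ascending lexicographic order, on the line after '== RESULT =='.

Compute (G \ add) ∪ pre:
  G ∩ del = {}  (empty — regression defined)
  G \ add = {at(dock), open(d_dock_hall)} \ {at(dock)} = {open(d_dock_hall)}
  ∪ pre   = {open(d_dock_hall)} ∪ {at(hall), open(d_dock_hall)}
          = {at(hall), open(d_dock_hall)}

== RESULT ==
["at(hall)", "open(d_dock_hall)"]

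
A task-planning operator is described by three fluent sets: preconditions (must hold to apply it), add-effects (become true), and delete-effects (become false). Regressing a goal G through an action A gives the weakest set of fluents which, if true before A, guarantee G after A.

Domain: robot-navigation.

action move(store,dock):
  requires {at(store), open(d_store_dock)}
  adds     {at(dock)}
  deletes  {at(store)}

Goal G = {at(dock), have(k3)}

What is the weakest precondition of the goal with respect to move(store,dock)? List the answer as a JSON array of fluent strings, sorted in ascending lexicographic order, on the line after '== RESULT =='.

Compute (G \ add) ∪ pre:
  G ∩ del = {}  (empty — regression defined)
  G \ add = {at(dock), have(k3)} \ {at(dock)} = {have(k3)}
  ∪ pre   = {have(k3)} ∪ {at(store), open(d_store_dock)}
          = {at(store), have(k3), open(d_store_dock)}

== RESULT ==
["at(store)", "have(k3)", "open(d_store_dock)"]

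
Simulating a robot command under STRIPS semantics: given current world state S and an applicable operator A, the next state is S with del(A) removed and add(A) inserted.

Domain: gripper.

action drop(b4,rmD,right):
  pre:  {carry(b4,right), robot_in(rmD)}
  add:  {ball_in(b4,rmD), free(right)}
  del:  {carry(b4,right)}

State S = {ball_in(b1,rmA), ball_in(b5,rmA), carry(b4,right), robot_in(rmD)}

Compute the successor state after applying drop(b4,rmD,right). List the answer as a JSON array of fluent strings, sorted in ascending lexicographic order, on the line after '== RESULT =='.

Compute (S \ del) ∪ add:
  pre ⊆ S: {carry(b4,right), robot_in(rmD)} ⊆ S  — applicable
  S \ del = {ball_in(b1,rmA), ball_in(b5,rmA), robot_in(rmD)}
  ∪ add   = {ball_in(b1,rmA), ball_in(b4,rmD), ball_in(b5,rmA), free(right), robot_in(rmD)}

== RESULT ==
["ball_in(b1,rmA)", "ball_in(b4,rmD)", "ball_in(b5,rmA)", "free(right)", "robot_in(rmD)"]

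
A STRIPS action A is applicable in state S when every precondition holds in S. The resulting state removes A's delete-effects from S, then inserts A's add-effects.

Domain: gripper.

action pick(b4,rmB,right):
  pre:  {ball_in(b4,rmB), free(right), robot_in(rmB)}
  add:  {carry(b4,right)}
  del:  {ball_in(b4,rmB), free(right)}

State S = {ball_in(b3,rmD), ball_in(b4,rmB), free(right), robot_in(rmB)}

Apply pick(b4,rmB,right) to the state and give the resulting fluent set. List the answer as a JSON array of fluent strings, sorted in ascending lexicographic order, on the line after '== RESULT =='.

Progress:
  pre ⊆ S: {ball_in(b4,rmB), free(right), robot_in(rmB)} ⊆ S  — applicable
  S \ del = {ball_in(b3,rmD), robot_in(rmB)}
  ∪ add   = {ball_in(b3,rmD), carry(b4,right), robot_in(rmB)}

== RESULT ==
["ball_in(b3,rmD)", "carry(b4,right)", "robot_in(rmB)"]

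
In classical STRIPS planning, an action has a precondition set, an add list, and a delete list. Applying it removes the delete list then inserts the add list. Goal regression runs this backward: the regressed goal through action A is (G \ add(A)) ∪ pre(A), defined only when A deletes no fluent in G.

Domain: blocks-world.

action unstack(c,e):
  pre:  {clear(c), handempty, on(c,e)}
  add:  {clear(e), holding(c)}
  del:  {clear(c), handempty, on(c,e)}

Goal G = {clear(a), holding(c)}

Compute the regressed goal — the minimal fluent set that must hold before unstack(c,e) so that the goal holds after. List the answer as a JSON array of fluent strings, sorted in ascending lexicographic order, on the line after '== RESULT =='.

Compute (G \ add) ∪ pre:
  G ∩ del = {}  (empty — regression defined)
  G \ add = {clear(a), holding(c)} \ {clear(e), holding(c)} = {clear(a)}
  ∪ pre   = {clear(a)} ∪ {clear(c), handempty, on(c,e)}
          = {clear(a), clear(c), handempty, on(c,e)}

== RESULT ==
["clear(a)", "clear(c)", "handempty", "on(c,e)"]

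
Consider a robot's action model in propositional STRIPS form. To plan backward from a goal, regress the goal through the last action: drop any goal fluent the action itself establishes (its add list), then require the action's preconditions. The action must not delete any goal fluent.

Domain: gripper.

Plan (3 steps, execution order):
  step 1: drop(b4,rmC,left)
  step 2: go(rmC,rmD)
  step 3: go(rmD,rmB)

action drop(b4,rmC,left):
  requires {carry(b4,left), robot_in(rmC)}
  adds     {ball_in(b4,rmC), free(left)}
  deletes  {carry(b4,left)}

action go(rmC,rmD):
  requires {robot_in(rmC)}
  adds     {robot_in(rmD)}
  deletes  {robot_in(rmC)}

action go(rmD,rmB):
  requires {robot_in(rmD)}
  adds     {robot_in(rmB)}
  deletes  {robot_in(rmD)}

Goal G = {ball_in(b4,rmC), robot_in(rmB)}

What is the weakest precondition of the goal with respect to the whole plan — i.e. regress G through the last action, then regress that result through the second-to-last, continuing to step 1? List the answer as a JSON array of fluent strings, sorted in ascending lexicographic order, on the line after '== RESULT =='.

Regress step by step:
  through step 3 (go(rmD,rmB)): drop {robot_in(rmB)}, keep {ball_in(b4,rmC)}, require {robot_in(rmD)}
    → {ball_in(b4,rmC), robot_in(rmD)}
  through step 2 (go(rmC,rmD)): drop {robot_in(rmD)}, keep {ball_in(b4,rmC)}, require {robot_in(rmC)}
    → {ball_in(b4,rmC), robot_in(rmC)}
  through step 1 (drop(b4,rmC,left)): drop {ball_in(b4,rmC)}, keep {robot_in(rmC)}, require {carry(b4,left), robot_in(rmC)}
    → {carry(b4,left), robot_in(rmC)}

== RESULT ==
["carry(b4,left)", "robot_in(rmC)"]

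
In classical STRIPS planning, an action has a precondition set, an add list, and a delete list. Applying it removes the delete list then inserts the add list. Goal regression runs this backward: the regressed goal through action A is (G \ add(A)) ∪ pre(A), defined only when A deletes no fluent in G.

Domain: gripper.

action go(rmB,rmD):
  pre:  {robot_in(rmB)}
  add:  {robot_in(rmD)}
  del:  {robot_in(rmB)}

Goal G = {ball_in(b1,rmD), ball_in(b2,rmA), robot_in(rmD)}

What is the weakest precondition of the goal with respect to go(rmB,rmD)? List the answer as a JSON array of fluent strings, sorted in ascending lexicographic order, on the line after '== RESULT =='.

Regress:
  G ∩ del = {}  (empty — regression defined)
  G \ add = {ball_in(b1,rmD), ball_in(b2,rmA), robot_in(rmD)} \ {robot_in(rmD)} = {ball_in(b1,rmD), ball_in(b2,rmA)}
  ∪ pre   = {ball_in(b1,rmD), ball_in(b2,rmA)} ∪ {robot_in(rmB)}
          = {ball_in(b1,rmD), ball_in(b2,rmA), robot_in(rmB)}

== RESULT ==
["ball_in(b1,rmD)", "ball_in(b2,rmA)", "robot_in(rmB)"]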